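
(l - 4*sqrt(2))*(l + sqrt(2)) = l^2 - 3*sqrt(2)*l - 8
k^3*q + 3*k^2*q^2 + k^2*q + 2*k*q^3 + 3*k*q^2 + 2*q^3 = (k + q)*(k + 2*q)*(k*q + q)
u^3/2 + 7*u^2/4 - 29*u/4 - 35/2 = (u/2 + 1)*(u - 7/2)*(u + 5)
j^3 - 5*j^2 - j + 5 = (j - 5)*(j - 1)*(j + 1)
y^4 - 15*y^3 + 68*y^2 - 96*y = y*(y - 8)*(y - 4)*(y - 3)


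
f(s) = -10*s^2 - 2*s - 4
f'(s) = -20*s - 2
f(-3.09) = -93.30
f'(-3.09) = 59.80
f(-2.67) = -69.95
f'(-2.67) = 51.40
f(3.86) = -160.72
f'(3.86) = -79.20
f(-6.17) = -372.35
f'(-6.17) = 121.40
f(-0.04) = -3.94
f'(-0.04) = -1.20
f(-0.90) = -10.30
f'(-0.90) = 16.00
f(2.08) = -51.42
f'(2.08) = -43.60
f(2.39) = -65.90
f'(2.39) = -49.80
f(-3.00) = -88.00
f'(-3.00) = 58.00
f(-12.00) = -1420.00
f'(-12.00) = 238.00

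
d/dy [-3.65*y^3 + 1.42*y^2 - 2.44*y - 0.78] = -10.95*y^2 + 2.84*y - 2.44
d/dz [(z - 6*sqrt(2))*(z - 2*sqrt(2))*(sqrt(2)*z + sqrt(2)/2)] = 3*sqrt(2)*z^2 - 32*z + sqrt(2)*z - 8 + 24*sqrt(2)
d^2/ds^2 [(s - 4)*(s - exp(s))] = -s*exp(s) + 2*exp(s) + 2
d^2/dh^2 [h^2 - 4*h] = 2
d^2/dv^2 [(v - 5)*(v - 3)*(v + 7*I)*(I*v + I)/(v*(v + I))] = 2*(I*v^6 - 3*v^5 - 3*I*v^4 - v^3*(35 + 27*I) - 315*v^2 - 315*I*v + 105)/(v^3*(v^3 + 3*I*v^2 - 3*v - I))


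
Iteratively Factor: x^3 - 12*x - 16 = (x + 2)*(x^2 - 2*x - 8) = (x + 2)^2*(x - 4)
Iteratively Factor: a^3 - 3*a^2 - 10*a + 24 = (a - 2)*(a^2 - a - 12) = (a - 4)*(a - 2)*(a + 3)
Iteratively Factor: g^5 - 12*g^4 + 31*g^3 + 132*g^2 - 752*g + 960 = (g - 4)*(g^4 - 8*g^3 - g^2 + 128*g - 240) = (g - 5)*(g - 4)*(g^3 - 3*g^2 - 16*g + 48) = (g - 5)*(g - 4)*(g - 3)*(g^2 - 16) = (g - 5)*(g - 4)*(g - 3)*(g + 4)*(g - 4)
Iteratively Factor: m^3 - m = (m - 1)*(m^2 + m) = (m - 1)*(m + 1)*(m)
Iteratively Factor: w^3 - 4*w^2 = (w)*(w^2 - 4*w) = w^2*(w - 4)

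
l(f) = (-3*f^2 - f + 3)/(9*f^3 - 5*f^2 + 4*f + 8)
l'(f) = (-6*f - 1)/(9*f^3 - 5*f^2 + 4*f + 8) + (-27*f^2 + 10*f - 4)*(-3*f^2 - f + 3)/(9*f^3 - 5*f^2 + 4*f + 8)^2 = (27*f^4 + 18*f^3 - 98*f^2 - 18*f - 20)/(81*f^6 - 90*f^5 + 97*f^4 + 104*f^3 - 64*f^2 + 64*f + 64)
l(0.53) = 0.16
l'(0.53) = -0.52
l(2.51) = -0.14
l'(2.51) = 0.04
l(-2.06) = 0.08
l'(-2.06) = -0.01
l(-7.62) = 0.04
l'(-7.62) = 0.00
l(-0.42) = 0.61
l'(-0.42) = -1.33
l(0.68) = 0.08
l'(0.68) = -0.52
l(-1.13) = -0.02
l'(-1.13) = -0.42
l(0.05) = 0.36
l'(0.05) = -0.32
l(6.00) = -0.06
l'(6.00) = 0.01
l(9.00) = -0.04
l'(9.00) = 0.00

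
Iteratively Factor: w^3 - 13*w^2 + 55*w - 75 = (w - 3)*(w^2 - 10*w + 25) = (w - 5)*(w - 3)*(w - 5)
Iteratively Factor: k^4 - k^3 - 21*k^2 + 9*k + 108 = (k + 3)*(k^3 - 4*k^2 - 9*k + 36) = (k - 3)*(k + 3)*(k^2 - k - 12) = (k - 4)*(k - 3)*(k + 3)*(k + 3)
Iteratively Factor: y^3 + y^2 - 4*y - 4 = (y + 2)*(y^2 - y - 2) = (y + 1)*(y + 2)*(y - 2)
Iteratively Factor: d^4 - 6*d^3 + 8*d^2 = (d)*(d^3 - 6*d^2 + 8*d) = d*(d - 2)*(d^2 - 4*d) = d^2*(d - 2)*(d - 4)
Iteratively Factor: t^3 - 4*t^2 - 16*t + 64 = (t + 4)*(t^2 - 8*t + 16) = (t - 4)*(t + 4)*(t - 4)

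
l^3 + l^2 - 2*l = l*(l - 1)*(l + 2)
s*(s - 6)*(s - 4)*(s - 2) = s^4 - 12*s^3 + 44*s^2 - 48*s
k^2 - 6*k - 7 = (k - 7)*(k + 1)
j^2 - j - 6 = (j - 3)*(j + 2)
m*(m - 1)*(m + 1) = m^3 - m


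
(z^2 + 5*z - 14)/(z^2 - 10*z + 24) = (z^2 + 5*z - 14)/(z^2 - 10*z + 24)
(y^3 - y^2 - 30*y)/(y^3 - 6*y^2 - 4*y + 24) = y*(y + 5)/(y^2 - 4)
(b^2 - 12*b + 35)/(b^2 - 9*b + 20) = (b - 7)/(b - 4)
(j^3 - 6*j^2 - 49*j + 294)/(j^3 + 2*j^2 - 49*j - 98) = (j - 6)/(j + 2)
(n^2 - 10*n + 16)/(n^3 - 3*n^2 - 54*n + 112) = 1/(n + 7)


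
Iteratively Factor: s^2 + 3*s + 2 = (s + 1)*(s + 2)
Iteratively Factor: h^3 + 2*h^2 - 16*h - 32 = (h + 2)*(h^2 - 16) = (h + 2)*(h + 4)*(h - 4)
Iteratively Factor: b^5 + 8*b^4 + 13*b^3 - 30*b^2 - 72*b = (b)*(b^4 + 8*b^3 + 13*b^2 - 30*b - 72) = b*(b + 3)*(b^3 + 5*b^2 - 2*b - 24) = b*(b - 2)*(b + 3)*(b^2 + 7*b + 12) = b*(b - 2)*(b + 3)^2*(b + 4)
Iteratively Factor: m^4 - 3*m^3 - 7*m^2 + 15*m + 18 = (m - 3)*(m^3 - 7*m - 6) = (m - 3)*(m + 2)*(m^2 - 2*m - 3) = (m - 3)*(m + 1)*(m + 2)*(m - 3)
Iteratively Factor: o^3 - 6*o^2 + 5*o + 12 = (o + 1)*(o^2 - 7*o + 12) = (o - 4)*(o + 1)*(o - 3)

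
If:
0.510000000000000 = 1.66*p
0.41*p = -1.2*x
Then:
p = 0.31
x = -0.10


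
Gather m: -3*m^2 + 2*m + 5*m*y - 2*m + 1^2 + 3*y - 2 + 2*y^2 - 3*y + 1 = -3*m^2 + 5*m*y + 2*y^2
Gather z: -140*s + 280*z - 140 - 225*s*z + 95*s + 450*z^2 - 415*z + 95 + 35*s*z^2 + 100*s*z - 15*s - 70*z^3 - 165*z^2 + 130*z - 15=-60*s - 70*z^3 + z^2*(35*s + 285) + z*(-125*s - 5) - 60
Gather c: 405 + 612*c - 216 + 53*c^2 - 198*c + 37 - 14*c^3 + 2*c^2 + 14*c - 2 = -14*c^3 + 55*c^2 + 428*c + 224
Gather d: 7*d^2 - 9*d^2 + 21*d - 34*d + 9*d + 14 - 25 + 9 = -2*d^2 - 4*d - 2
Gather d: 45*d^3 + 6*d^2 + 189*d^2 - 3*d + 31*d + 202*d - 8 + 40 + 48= 45*d^3 + 195*d^2 + 230*d + 80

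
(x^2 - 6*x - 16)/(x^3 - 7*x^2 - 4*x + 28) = (x - 8)/(x^2 - 9*x + 14)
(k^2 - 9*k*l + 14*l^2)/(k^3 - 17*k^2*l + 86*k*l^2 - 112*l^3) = 1/(k - 8*l)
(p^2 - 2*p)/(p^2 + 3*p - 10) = p/(p + 5)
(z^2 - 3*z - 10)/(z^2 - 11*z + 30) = (z + 2)/(z - 6)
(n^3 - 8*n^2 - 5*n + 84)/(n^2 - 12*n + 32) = (n^2 - 4*n - 21)/(n - 8)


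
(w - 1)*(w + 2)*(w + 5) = w^3 + 6*w^2 + 3*w - 10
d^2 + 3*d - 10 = (d - 2)*(d + 5)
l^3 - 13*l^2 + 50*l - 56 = (l - 7)*(l - 4)*(l - 2)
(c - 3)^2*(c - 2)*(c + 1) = c^4 - 7*c^3 + 13*c^2 + 3*c - 18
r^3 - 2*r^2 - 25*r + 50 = (r - 5)*(r - 2)*(r + 5)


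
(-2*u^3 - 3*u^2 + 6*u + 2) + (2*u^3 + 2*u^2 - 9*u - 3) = -u^2 - 3*u - 1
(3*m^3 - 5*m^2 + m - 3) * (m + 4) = 3*m^4 + 7*m^3 - 19*m^2 + m - 12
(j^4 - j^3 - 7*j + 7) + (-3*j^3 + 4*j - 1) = j^4 - 4*j^3 - 3*j + 6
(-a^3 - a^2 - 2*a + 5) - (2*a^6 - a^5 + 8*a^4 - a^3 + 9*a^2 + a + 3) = -2*a^6 + a^5 - 8*a^4 - 10*a^2 - 3*a + 2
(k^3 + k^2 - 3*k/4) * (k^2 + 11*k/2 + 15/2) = k^5 + 13*k^4/2 + 49*k^3/4 + 27*k^2/8 - 45*k/8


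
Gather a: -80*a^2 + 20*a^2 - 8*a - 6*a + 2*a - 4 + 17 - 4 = -60*a^2 - 12*a + 9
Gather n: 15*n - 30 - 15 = 15*n - 45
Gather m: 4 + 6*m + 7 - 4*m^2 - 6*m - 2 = 9 - 4*m^2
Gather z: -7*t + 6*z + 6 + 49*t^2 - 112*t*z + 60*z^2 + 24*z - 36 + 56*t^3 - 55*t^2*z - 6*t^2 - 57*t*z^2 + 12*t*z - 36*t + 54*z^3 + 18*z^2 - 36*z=56*t^3 + 43*t^2 - 43*t + 54*z^3 + z^2*(78 - 57*t) + z*(-55*t^2 - 100*t - 6) - 30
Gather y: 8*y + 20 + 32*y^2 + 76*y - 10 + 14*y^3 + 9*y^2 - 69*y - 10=14*y^3 + 41*y^2 + 15*y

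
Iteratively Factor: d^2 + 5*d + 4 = (d + 4)*(d + 1)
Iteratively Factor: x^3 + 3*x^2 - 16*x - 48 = (x - 4)*(x^2 + 7*x + 12) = (x - 4)*(x + 3)*(x + 4)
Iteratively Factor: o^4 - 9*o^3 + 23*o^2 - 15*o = (o - 1)*(o^3 - 8*o^2 + 15*o) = (o - 5)*(o - 1)*(o^2 - 3*o) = o*(o - 5)*(o - 1)*(o - 3)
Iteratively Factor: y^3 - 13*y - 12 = (y + 1)*(y^2 - y - 12) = (y + 1)*(y + 3)*(y - 4)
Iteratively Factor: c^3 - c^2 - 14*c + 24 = (c - 3)*(c^2 + 2*c - 8) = (c - 3)*(c + 4)*(c - 2)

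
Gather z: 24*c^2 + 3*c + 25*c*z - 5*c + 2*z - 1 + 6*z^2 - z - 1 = 24*c^2 - 2*c + 6*z^2 + z*(25*c + 1) - 2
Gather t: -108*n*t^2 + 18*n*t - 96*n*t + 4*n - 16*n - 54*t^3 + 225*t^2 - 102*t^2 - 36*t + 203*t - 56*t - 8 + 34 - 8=-12*n - 54*t^3 + t^2*(123 - 108*n) + t*(111 - 78*n) + 18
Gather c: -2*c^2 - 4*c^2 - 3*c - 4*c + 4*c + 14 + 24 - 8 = -6*c^2 - 3*c + 30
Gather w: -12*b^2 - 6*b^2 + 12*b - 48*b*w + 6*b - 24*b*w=-18*b^2 - 72*b*w + 18*b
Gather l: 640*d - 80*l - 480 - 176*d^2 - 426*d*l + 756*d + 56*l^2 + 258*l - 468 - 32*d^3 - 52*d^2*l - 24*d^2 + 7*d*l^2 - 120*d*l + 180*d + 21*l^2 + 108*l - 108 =-32*d^3 - 200*d^2 + 1576*d + l^2*(7*d + 77) + l*(-52*d^2 - 546*d + 286) - 1056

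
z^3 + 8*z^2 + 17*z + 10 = (z + 1)*(z + 2)*(z + 5)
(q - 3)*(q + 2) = q^2 - q - 6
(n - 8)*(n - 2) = n^2 - 10*n + 16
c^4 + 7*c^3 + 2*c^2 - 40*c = c*(c - 2)*(c + 4)*(c + 5)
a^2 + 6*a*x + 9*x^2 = (a + 3*x)^2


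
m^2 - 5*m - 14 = (m - 7)*(m + 2)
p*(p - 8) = p^2 - 8*p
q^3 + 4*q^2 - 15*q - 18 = (q - 3)*(q + 1)*(q + 6)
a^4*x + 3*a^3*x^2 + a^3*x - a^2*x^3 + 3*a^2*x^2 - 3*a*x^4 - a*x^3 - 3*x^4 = (a - x)*(a + x)*(a + 3*x)*(a*x + x)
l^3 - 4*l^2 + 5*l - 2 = (l - 2)*(l - 1)^2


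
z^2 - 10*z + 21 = (z - 7)*(z - 3)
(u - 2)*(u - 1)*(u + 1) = u^3 - 2*u^2 - u + 2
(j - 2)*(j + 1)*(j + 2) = j^3 + j^2 - 4*j - 4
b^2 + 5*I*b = b*(b + 5*I)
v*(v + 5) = v^2 + 5*v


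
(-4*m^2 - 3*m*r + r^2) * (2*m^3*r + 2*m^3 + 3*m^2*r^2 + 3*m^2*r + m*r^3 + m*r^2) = -8*m^5*r - 8*m^5 - 18*m^4*r^2 - 18*m^4*r - 11*m^3*r^3 - 11*m^3*r^2 + m*r^5 + m*r^4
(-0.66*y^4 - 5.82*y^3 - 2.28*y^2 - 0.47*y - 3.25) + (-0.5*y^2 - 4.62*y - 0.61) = -0.66*y^4 - 5.82*y^3 - 2.78*y^2 - 5.09*y - 3.86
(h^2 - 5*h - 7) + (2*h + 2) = h^2 - 3*h - 5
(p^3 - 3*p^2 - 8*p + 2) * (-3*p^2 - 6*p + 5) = -3*p^5 + 3*p^4 + 47*p^3 + 27*p^2 - 52*p + 10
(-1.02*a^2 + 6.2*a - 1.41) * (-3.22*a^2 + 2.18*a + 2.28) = 3.2844*a^4 - 22.1876*a^3 + 15.7306*a^2 + 11.0622*a - 3.2148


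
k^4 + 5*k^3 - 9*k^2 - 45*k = k*(k - 3)*(k + 3)*(k + 5)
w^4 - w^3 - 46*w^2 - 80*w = w*(w - 8)*(w + 2)*(w + 5)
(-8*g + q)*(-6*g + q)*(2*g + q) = 96*g^3 + 20*g^2*q - 12*g*q^2 + q^3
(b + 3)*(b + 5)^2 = b^3 + 13*b^2 + 55*b + 75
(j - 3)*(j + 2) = j^2 - j - 6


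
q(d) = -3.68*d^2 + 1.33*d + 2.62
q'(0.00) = 1.33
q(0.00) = 2.62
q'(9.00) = -64.91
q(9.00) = -283.49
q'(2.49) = -17.00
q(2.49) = -16.88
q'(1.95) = -13.02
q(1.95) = -8.78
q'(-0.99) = 8.62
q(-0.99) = -2.30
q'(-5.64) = 42.84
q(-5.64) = -121.94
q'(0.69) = -3.75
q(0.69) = 1.79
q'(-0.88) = 7.81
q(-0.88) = -1.40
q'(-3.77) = 29.08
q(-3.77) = -54.70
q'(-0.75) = 6.85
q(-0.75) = -0.45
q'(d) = 1.33 - 7.36*d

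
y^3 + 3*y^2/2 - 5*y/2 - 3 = (y - 3/2)*(y + 1)*(y + 2)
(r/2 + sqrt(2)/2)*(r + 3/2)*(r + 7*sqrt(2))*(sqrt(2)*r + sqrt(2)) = sqrt(2)*r^4/2 + 5*sqrt(2)*r^3/4 + 8*r^3 + 31*sqrt(2)*r^2/4 + 20*r^2 + 12*r + 35*sqrt(2)*r/2 + 21*sqrt(2)/2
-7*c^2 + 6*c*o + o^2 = (-c + o)*(7*c + o)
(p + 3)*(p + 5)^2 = p^3 + 13*p^2 + 55*p + 75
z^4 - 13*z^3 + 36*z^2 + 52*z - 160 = (z - 8)*(z - 5)*(z - 2)*(z + 2)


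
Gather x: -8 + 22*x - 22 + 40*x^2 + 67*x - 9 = 40*x^2 + 89*x - 39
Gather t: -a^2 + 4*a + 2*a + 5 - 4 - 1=-a^2 + 6*a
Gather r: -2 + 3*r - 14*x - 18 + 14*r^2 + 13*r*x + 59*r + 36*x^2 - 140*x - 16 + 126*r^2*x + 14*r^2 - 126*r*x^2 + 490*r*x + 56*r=r^2*(126*x + 28) + r*(-126*x^2 + 503*x + 118) + 36*x^2 - 154*x - 36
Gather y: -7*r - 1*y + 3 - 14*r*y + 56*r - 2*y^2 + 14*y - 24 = 49*r - 2*y^2 + y*(13 - 14*r) - 21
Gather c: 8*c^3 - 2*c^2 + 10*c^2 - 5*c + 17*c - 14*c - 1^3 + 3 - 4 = 8*c^3 + 8*c^2 - 2*c - 2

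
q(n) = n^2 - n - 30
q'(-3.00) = -7.00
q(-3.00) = -18.00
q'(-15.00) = -31.00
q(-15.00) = 210.00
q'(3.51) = 6.02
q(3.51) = -21.19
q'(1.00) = 1.00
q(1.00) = -30.00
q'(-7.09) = -15.18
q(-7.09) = 27.36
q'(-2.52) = -6.04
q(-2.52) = -21.13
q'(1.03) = 1.06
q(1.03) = -29.97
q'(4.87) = 8.74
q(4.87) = -11.15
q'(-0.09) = -1.18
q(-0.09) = -29.90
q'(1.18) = 1.36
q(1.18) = -29.79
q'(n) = 2*n - 1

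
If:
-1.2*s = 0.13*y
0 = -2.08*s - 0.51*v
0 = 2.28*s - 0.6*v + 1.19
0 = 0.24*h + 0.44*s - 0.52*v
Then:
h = 2.69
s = -0.25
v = 1.03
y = 2.32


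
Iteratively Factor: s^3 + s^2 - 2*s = (s)*(s^2 + s - 2) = s*(s - 1)*(s + 2)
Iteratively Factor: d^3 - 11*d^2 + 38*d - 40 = (d - 5)*(d^2 - 6*d + 8) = (d - 5)*(d - 2)*(d - 4)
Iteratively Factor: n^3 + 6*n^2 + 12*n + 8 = (n + 2)*(n^2 + 4*n + 4) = (n + 2)^2*(n + 2)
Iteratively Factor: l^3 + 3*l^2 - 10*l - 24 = (l + 2)*(l^2 + l - 12) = (l + 2)*(l + 4)*(l - 3)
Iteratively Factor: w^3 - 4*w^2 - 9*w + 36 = (w + 3)*(w^2 - 7*w + 12) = (w - 4)*(w + 3)*(w - 3)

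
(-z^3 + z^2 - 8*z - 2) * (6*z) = -6*z^4 + 6*z^3 - 48*z^2 - 12*z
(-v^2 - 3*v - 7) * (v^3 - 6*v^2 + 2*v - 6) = -v^5 + 3*v^4 + 9*v^3 + 42*v^2 + 4*v + 42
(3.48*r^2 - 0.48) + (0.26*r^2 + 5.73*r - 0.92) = 3.74*r^2 + 5.73*r - 1.4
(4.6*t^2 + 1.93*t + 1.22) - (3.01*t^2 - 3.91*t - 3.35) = 1.59*t^2 + 5.84*t + 4.57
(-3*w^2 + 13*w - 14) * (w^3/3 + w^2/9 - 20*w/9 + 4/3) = -w^5 + 4*w^4 + 31*w^3/9 - 310*w^2/9 + 436*w/9 - 56/3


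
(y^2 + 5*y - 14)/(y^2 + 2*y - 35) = (y - 2)/(y - 5)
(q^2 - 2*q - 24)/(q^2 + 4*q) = (q - 6)/q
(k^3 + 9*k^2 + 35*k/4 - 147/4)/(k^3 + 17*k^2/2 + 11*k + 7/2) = (4*k^2 + 8*k - 21)/(2*(2*k^2 + 3*k + 1))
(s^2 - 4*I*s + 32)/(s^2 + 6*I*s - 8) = (s - 8*I)/(s + 2*I)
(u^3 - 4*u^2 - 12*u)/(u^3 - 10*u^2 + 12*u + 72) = u/(u - 6)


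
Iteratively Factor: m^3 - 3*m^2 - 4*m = (m)*(m^2 - 3*m - 4) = m*(m + 1)*(m - 4)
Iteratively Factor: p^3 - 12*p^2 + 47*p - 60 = (p - 4)*(p^2 - 8*p + 15) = (p - 5)*(p - 4)*(p - 3)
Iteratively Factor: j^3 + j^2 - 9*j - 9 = (j - 3)*(j^2 + 4*j + 3) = (j - 3)*(j + 1)*(j + 3)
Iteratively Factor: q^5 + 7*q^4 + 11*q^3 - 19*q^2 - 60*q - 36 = (q + 3)*(q^4 + 4*q^3 - q^2 - 16*q - 12) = (q + 1)*(q + 3)*(q^3 + 3*q^2 - 4*q - 12) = (q + 1)*(q + 2)*(q + 3)*(q^2 + q - 6) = (q + 1)*(q + 2)*(q + 3)^2*(q - 2)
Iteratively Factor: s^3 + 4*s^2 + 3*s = (s + 1)*(s^2 + 3*s) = (s + 1)*(s + 3)*(s)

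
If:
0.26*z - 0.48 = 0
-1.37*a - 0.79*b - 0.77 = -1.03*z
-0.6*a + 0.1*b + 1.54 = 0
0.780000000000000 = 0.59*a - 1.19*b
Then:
No Solution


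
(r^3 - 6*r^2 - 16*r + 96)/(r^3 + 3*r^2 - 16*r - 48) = (r - 6)/(r + 3)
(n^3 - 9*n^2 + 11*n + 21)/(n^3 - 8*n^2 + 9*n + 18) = (n - 7)/(n - 6)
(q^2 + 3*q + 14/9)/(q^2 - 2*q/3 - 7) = (q + 2/3)/(q - 3)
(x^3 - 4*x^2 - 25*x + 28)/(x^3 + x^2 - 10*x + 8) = (x - 7)/(x - 2)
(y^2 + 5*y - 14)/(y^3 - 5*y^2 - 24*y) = (-y^2 - 5*y + 14)/(y*(-y^2 + 5*y + 24))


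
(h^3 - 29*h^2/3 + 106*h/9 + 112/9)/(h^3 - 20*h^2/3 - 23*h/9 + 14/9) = (3*h^2 - 31*h + 56)/(3*h^2 - 22*h + 7)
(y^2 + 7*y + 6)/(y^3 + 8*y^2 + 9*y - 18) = (y + 1)/(y^2 + 2*y - 3)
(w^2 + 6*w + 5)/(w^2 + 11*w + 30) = (w + 1)/(w + 6)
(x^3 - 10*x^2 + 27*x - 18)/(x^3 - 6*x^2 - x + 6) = (x - 3)/(x + 1)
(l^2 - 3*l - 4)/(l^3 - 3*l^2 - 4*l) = 1/l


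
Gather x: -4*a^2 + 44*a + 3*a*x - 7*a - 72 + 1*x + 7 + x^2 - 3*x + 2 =-4*a^2 + 37*a + x^2 + x*(3*a - 2) - 63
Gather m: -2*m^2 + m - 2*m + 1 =-2*m^2 - m + 1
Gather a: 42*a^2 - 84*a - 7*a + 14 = 42*a^2 - 91*a + 14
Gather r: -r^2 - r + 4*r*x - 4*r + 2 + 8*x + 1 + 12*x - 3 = -r^2 + r*(4*x - 5) + 20*x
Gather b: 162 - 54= 108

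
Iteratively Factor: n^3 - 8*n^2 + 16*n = (n)*(n^2 - 8*n + 16) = n*(n - 4)*(n - 4)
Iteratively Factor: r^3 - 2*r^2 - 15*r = (r - 5)*(r^2 + 3*r) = (r - 5)*(r + 3)*(r)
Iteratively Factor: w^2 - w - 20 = (w - 5)*(w + 4)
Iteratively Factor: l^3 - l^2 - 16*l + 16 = (l - 4)*(l^2 + 3*l - 4) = (l - 4)*(l - 1)*(l + 4)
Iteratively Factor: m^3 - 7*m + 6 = (m - 1)*(m^2 + m - 6) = (m - 1)*(m + 3)*(m - 2)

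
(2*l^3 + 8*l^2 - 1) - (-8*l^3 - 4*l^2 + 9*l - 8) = 10*l^3 + 12*l^2 - 9*l + 7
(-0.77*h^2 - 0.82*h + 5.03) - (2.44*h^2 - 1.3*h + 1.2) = -3.21*h^2 + 0.48*h + 3.83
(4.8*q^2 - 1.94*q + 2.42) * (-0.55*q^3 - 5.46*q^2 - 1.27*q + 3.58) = -2.64*q^5 - 25.141*q^4 + 3.1654*q^3 + 6.4346*q^2 - 10.0186*q + 8.6636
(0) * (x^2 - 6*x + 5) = 0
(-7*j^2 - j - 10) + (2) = -7*j^2 - j - 8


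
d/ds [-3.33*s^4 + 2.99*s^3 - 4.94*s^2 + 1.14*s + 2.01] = -13.32*s^3 + 8.97*s^2 - 9.88*s + 1.14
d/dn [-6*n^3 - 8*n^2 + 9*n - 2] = -18*n^2 - 16*n + 9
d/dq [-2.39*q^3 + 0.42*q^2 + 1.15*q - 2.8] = -7.17*q^2 + 0.84*q + 1.15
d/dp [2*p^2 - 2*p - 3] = 4*p - 2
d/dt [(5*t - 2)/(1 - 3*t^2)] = (15*t^2 - 12*t + 5)/(9*t^4 - 6*t^2 + 1)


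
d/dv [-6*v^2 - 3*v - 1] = -12*v - 3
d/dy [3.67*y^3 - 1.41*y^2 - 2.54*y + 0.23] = 11.01*y^2 - 2.82*y - 2.54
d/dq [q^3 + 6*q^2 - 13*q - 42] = 3*q^2 + 12*q - 13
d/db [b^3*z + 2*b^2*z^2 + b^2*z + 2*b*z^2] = z*(3*b^2 + 4*b*z + 2*b + 2*z)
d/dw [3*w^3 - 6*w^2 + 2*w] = 9*w^2 - 12*w + 2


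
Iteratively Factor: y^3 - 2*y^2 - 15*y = (y - 5)*(y^2 + 3*y) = (y - 5)*(y + 3)*(y)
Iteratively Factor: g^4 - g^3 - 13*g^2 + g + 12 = (g + 3)*(g^3 - 4*g^2 - g + 4) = (g + 1)*(g + 3)*(g^2 - 5*g + 4) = (g - 4)*(g + 1)*(g + 3)*(g - 1)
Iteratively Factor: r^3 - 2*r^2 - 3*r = (r)*(r^2 - 2*r - 3) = r*(r + 1)*(r - 3)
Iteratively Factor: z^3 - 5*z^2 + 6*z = (z)*(z^2 - 5*z + 6) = z*(z - 3)*(z - 2)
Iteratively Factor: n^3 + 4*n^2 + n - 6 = (n - 1)*(n^2 + 5*n + 6) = (n - 1)*(n + 2)*(n + 3)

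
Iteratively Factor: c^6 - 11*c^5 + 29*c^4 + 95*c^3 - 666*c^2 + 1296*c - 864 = (c - 3)*(c^5 - 8*c^4 + 5*c^3 + 110*c^2 - 336*c + 288) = (c - 3)*(c - 2)*(c^4 - 6*c^3 - 7*c^2 + 96*c - 144) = (c - 4)*(c - 3)*(c - 2)*(c^3 - 2*c^2 - 15*c + 36) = (c - 4)*(c - 3)*(c - 2)*(c + 4)*(c^2 - 6*c + 9) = (c - 4)*(c - 3)^2*(c - 2)*(c + 4)*(c - 3)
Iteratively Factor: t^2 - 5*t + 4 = (t - 1)*(t - 4)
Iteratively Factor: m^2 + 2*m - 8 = (m - 2)*(m + 4)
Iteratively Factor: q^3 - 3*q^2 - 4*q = (q + 1)*(q^2 - 4*q) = (q - 4)*(q + 1)*(q)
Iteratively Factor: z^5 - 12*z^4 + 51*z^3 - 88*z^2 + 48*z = (z)*(z^4 - 12*z^3 + 51*z^2 - 88*z + 48) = z*(z - 4)*(z^3 - 8*z^2 + 19*z - 12) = z*(z - 4)*(z - 1)*(z^2 - 7*z + 12) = z*(z - 4)^2*(z - 1)*(z - 3)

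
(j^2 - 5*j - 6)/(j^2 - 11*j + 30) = (j + 1)/(j - 5)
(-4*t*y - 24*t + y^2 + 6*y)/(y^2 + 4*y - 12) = (-4*t + y)/(y - 2)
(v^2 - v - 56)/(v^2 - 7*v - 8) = (v + 7)/(v + 1)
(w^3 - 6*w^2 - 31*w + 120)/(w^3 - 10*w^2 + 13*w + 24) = (w + 5)/(w + 1)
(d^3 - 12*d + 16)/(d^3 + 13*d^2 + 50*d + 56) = (d^2 - 4*d + 4)/(d^2 + 9*d + 14)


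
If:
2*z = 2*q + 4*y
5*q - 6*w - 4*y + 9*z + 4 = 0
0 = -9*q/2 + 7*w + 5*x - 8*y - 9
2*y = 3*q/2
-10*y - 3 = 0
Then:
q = -2/5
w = -29/30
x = 347/150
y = -3/10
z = -1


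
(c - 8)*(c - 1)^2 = c^3 - 10*c^2 + 17*c - 8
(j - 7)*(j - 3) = j^2 - 10*j + 21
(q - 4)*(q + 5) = q^2 + q - 20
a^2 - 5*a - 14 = (a - 7)*(a + 2)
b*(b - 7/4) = b^2 - 7*b/4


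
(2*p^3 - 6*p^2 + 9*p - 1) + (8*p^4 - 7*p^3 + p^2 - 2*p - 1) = 8*p^4 - 5*p^3 - 5*p^2 + 7*p - 2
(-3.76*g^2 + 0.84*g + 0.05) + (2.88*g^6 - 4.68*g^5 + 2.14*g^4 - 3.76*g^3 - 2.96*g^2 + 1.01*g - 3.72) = 2.88*g^6 - 4.68*g^5 + 2.14*g^4 - 3.76*g^3 - 6.72*g^2 + 1.85*g - 3.67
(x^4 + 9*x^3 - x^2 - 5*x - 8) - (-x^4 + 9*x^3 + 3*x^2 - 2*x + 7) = 2*x^4 - 4*x^2 - 3*x - 15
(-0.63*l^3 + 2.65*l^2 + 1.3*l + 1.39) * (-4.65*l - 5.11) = 2.9295*l^4 - 9.1032*l^3 - 19.5865*l^2 - 13.1065*l - 7.1029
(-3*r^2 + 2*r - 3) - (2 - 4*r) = -3*r^2 + 6*r - 5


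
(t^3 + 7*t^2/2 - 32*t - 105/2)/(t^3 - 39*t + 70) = (t + 3/2)/(t - 2)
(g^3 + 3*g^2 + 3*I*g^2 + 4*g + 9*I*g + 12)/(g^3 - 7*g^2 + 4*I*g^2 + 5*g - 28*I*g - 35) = (g^2 + g*(3 + 4*I) + 12*I)/(g^2 + g*(-7 + 5*I) - 35*I)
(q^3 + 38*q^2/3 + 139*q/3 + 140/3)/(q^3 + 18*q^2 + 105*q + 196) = (q + 5/3)/(q + 7)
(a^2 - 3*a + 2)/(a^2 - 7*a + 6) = (a - 2)/(a - 6)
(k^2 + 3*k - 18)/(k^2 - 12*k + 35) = (k^2 + 3*k - 18)/(k^2 - 12*k + 35)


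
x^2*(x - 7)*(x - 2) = x^4 - 9*x^3 + 14*x^2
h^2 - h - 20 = (h - 5)*(h + 4)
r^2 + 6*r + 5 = (r + 1)*(r + 5)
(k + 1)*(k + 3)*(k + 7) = k^3 + 11*k^2 + 31*k + 21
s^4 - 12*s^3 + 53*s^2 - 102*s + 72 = (s - 4)*(s - 3)^2*(s - 2)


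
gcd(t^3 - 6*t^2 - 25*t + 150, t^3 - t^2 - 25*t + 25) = t^2 - 25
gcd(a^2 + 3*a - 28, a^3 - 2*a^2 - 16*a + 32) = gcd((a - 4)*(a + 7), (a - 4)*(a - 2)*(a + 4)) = a - 4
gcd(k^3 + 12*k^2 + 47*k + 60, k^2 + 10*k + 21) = k + 3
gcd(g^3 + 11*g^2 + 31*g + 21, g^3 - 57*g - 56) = g^2 + 8*g + 7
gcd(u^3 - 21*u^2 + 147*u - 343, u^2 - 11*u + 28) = u - 7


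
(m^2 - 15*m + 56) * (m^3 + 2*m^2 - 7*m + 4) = m^5 - 13*m^4 + 19*m^3 + 221*m^2 - 452*m + 224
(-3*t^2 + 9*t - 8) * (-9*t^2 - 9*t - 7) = 27*t^4 - 54*t^3 + 12*t^2 + 9*t + 56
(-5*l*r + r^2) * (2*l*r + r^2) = -10*l^2*r^2 - 3*l*r^3 + r^4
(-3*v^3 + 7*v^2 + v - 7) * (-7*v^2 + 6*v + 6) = 21*v^5 - 67*v^4 + 17*v^3 + 97*v^2 - 36*v - 42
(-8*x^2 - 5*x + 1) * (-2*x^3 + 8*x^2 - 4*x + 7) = 16*x^5 - 54*x^4 - 10*x^3 - 28*x^2 - 39*x + 7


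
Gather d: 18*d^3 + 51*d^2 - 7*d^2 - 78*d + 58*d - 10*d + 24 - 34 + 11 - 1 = 18*d^3 + 44*d^2 - 30*d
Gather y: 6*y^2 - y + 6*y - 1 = 6*y^2 + 5*y - 1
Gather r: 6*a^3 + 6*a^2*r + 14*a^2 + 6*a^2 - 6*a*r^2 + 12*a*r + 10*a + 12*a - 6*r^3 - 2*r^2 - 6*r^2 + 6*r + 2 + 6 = 6*a^3 + 20*a^2 + 22*a - 6*r^3 + r^2*(-6*a - 8) + r*(6*a^2 + 12*a + 6) + 8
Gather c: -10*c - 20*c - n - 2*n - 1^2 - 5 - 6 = -30*c - 3*n - 12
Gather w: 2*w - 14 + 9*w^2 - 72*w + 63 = 9*w^2 - 70*w + 49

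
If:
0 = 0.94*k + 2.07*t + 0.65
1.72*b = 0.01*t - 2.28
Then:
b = 0.00581395348837209*t - 1.32558139534884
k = -2.20212765957447*t - 0.691489361702128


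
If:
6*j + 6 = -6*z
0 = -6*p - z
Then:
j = -z - 1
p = -z/6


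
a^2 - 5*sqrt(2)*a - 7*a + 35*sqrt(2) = (a - 7)*(a - 5*sqrt(2))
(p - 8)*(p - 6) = p^2 - 14*p + 48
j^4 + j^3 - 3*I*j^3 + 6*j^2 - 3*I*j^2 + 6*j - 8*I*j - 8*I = (j + 1)*(j - 4*I)*(j - I)*(j + 2*I)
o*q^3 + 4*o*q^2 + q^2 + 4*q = q*(q + 4)*(o*q + 1)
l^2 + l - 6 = (l - 2)*(l + 3)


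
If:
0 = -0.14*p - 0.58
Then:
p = -4.14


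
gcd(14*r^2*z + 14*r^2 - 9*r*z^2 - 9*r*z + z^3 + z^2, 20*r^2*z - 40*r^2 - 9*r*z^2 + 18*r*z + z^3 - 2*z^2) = 1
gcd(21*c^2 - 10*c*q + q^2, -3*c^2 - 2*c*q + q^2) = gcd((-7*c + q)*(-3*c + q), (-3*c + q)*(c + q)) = -3*c + q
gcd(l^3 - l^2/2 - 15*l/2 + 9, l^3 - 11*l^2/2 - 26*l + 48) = l - 3/2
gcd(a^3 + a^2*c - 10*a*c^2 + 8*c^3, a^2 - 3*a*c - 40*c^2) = 1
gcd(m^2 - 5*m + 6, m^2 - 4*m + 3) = m - 3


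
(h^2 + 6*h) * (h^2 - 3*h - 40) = h^4 + 3*h^3 - 58*h^2 - 240*h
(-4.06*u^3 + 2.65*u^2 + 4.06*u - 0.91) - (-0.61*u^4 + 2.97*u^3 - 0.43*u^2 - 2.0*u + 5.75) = 0.61*u^4 - 7.03*u^3 + 3.08*u^2 + 6.06*u - 6.66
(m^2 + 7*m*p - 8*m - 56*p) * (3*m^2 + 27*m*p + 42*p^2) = 3*m^4 + 48*m^3*p - 24*m^3 + 231*m^2*p^2 - 384*m^2*p + 294*m*p^3 - 1848*m*p^2 - 2352*p^3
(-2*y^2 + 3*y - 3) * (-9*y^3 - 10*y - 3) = 18*y^5 - 27*y^4 + 47*y^3 - 24*y^2 + 21*y + 9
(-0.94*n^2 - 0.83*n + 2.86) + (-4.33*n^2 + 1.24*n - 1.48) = -5.27*n^2 + 0.41*n + 1.38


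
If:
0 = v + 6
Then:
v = -6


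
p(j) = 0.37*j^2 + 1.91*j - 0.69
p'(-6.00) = -2.53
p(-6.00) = 1.17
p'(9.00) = 8.57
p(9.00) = 46.47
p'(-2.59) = -0.01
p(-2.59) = -3.15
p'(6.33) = 6.59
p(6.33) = 26.23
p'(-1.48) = 0.81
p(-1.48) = -2.71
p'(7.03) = 7.11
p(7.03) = 31.02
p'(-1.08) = 1.11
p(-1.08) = -2.32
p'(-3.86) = -0.95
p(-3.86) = -2.55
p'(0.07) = 1.96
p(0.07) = -0.55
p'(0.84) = 2.53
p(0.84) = 1.18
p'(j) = 0.74*j + 1.91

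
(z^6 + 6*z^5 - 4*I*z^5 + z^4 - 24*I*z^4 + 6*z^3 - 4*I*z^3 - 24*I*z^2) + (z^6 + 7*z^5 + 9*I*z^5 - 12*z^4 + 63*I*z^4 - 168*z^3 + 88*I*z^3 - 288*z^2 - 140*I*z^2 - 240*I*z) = 2*z^6 + 13*z^5 + 5*I*z^5 - 11*z^4 + 39*I*z^4 - 162*z^3 + 84*I*z^3 - 288*z^2 - 164*I*z^2 - 240*I*z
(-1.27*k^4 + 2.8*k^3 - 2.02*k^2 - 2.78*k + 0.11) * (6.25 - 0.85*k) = 1.0795*k^5 - 10.3175*k^4 + 19.217*k^3 - 10.262*k^2 - 17.4685*k + 0.6875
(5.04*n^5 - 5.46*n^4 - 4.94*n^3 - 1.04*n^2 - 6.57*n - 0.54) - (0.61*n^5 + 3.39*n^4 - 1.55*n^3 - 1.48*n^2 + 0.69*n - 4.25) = 4.43*n^5 - 8.85*n^4 - 3.39*n^3 + 0.44*n^2 - 7.26*n + 3.71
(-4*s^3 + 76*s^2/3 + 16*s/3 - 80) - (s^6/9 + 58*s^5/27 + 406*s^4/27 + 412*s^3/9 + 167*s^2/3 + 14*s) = -s^6/9 - 58*s^5/27 - 406*s^4/27 - 448*s^3/9 - 91*s^2/3 - 26*s/3 - 80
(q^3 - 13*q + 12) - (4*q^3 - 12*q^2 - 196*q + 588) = -3*q^3 + 12*q^2 + 183*q - 576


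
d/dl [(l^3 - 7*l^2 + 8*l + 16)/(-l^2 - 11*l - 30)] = (-l^4 - 22*l^3 - 5*l^2 + 452*l - 64)/(l^4 + 22*l^3 + 181*l^2 + 660*l + 900)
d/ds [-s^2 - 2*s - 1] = -2*s - 2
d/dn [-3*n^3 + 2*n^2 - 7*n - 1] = -9*n^2 + 4*n - 7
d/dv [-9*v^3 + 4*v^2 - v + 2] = -27*v^2 + 8*v - 1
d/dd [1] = 0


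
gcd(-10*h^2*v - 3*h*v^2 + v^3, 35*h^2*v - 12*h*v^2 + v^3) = -5*h*v + v^2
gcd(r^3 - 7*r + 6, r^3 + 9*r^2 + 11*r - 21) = r^2 + 2*r - 3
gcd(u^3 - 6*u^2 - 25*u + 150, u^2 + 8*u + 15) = u + 5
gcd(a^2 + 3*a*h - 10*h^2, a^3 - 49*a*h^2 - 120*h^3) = a + 5*h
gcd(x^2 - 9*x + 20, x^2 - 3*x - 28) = 1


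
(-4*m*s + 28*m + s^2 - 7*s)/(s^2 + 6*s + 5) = (-4*m*s + 28*m + s^2 - 7*s)/(s^2 + 6*s + 5)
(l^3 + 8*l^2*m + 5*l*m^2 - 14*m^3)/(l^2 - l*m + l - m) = (l^2 + 9*l*m + 14*m^2)/(l + 1)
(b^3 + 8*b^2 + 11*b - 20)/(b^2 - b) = b + 9 + 20/b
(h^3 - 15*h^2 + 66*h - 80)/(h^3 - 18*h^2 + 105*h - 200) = (h - 2)/(h - 5)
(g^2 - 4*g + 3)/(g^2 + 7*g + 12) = (g^2 - 4*g + 3)/(g^2 + 7*g + 12)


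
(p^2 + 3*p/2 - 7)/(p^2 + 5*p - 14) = (p + 7/2)/(p + 7)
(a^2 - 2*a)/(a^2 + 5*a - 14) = a/(a + 7)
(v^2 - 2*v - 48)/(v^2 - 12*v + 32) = (v + 6)/(v - 4)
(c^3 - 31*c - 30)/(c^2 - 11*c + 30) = (c^2 + 6*c + 5)/(c - 5)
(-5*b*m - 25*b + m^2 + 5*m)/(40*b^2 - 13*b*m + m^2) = (-m - 5)/(8*b - m)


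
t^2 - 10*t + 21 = (t - 7)*(t - 3)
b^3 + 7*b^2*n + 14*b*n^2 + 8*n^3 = (b + n)*(b + 2*n)*(b + 4*n)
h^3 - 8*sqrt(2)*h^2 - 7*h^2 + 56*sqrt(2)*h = h*(h - 7)*(h - 8*sqrt(2))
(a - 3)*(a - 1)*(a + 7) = a^3 + 3*a^2 - 25*a + 21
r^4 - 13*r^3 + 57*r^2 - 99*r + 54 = (r - 6)*(r - 3)^2*(r - 1)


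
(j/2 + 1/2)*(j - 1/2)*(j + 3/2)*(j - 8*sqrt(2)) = j^4/2 - 4*sqrt(2)*j^3 + j^3 - 8*sqrt(2)*j^2 + j^2/8 - sqrt(2)*j - 3*j/8 + 3*sqrt(2)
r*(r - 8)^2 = r^3 - 16*r^2 + 64*r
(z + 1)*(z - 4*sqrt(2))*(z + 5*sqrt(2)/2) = z^3 - 3*sqrt(2)*z^2/2 + z^2 - 20*z - 3*sqrt(2)*z/2 - 20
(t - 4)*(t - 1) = t^2 - 5*t + 4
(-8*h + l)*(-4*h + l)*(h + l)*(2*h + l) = 64*h^4 + 72*h^3*l - 2*h^2*l^2 - 9*h*l^3 + l^4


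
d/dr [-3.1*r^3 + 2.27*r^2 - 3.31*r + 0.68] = -9.3*r^2 + 4.54*r - 3.31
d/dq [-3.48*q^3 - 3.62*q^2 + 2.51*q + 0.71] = -10.44*q^2 - 7.24*q + 2.51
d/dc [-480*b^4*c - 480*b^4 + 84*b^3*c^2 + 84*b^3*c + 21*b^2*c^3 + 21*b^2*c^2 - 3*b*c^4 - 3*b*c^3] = 3*b*(-160*b^3 + 56*b^2*c + 28*b^2 + 21*b*c^2 + 14*b*c - 4*c^3 - 3*c^2)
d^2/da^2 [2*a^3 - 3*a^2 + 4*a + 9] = 12*a - 6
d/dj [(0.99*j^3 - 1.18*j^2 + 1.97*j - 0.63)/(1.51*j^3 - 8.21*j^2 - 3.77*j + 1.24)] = (-8.88178419700125e-16*j^5 - 6.3461*j^4 - 13.414*j^3 + 27.159*j^2 - 13.271*j + 0.0676999999999999)/(2.2801*j^6 - 24.7942*j^5 + 56.0187*j^4 + 65.6482*j^3 - 6.1479*j^2 - 9.3496*j + 1.5376)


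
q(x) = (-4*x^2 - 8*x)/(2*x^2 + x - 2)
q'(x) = (-8*x - 8)/(2*x^2 + x - 2) + (-4*x - 1)*(-4*x^2 - 8*x)/(2*x^2 + x - 2)^2 = 4*(3*x^2 + 4*x + 4)/(4*x^4 + 4*x^3 - 7*x^2 - 4*x + 4)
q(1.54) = -5.09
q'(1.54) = 3.77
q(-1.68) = 1.09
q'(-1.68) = 5.95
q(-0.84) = -2.73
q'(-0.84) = 5.40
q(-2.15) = -0.25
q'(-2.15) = 1.43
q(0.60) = 9.18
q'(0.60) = 64.71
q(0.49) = 4.74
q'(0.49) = 25.20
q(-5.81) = -1.48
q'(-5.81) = 0.09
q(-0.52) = -1.56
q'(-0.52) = 2.79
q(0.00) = 0.00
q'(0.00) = 4.00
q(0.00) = 0.00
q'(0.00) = 4.00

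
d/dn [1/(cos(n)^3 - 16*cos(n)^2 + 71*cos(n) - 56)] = (3*cos(n)^2 - 32*cos(n) + 71)*sin(n)/(cos(n)^3 - 16*cos(n)^2 + 71*cos(n) - 56)^2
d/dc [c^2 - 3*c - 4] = 2*c - 3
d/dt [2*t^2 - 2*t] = 4*t - 2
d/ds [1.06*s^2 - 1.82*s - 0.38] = 2.12*s - 1.82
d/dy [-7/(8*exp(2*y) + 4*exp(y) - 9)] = (112*exp(y) + 28)*exp(y)/(8*exp(2*y) + 4*exp(y) - 9)^2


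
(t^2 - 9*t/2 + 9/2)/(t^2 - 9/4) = 2*(t - 3)/(2*t + 3)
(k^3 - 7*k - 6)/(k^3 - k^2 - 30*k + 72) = (k^2 + 3*k + 2)/(k^2 + 2*k - 24)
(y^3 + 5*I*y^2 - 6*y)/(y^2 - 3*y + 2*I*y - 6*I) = y*(y + 3*I)/(y - 3)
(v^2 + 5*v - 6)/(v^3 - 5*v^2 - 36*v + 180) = (v - 1)/(v^2 - 11*v + 30)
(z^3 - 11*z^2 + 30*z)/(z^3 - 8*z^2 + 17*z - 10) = z*(z - 6)/(z^2 - 3*z + 2)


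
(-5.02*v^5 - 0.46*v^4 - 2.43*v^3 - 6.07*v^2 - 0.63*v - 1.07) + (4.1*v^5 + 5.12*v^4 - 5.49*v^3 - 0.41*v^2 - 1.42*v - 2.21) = -0.92*v^5 + 4.66*v^4 - 7.92*v^3 - 6.48*v^2 - 2.05*v - 3.28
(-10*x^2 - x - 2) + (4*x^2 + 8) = -6*x^2 - x + 6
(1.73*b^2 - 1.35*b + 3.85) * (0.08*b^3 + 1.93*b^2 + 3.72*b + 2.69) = 0.1384*b^5 + 3.2309*b^4 + 4.1381*b^3 + 7.0622*b^2 + 10.6905*b + 10.3565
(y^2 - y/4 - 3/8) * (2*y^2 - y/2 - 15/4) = 2*y^4 - y^3 - 35*y^2/8 + 9*y/8 + 45/32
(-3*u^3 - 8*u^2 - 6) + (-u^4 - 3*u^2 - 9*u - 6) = -u^4 - 3*u^3 - 11*u^2 - 9*u - 12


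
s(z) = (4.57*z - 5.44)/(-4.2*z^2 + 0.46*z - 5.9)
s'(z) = (4.57*z - 5.44)*(8.4*z - 0.46)/(-4.2*z^2 + 0.46*z - 5.9)^2 + 4.57/(-4.2*z^2 + 0.46*z - 5.9)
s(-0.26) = 1.05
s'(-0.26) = -0.28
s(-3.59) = 0.35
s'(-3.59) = 0.10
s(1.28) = -0.03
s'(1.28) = -0.35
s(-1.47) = 0.78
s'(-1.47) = 0.34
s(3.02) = -0.20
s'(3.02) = 0.01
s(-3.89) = 0.33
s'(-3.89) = 0.09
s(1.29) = -0.04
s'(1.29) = -0.34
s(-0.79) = 1.02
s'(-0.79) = 0.30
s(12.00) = -0.08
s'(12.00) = 0.01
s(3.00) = -0.20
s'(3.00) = 0.01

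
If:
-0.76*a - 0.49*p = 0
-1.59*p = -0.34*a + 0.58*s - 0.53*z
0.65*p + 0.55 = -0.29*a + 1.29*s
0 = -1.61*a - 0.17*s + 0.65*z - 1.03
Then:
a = -0.15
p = 0.23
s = 0.51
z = 1.35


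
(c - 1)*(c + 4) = c^2 + 3*c - 4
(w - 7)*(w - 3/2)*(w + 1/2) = w^3 - 8*w^2 + 25*w/4 + 21/4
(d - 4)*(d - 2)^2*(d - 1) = d^4 - 9*d^3 + 28*d^2 - 36*d + 16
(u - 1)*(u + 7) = u^2 + 6*u - 7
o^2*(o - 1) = o^3 - o^2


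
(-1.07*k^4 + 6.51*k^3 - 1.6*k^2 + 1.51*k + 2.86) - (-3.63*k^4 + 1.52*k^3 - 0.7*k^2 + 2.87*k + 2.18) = 2.56*k^4 + 4.99*k^3 - 0.9*k^2 - 1.36*k + 0.68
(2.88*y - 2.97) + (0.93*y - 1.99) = 3.81*y - 4.96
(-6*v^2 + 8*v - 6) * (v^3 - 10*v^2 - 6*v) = -6*v^5 + 68*v^4 - 50*v^3 + 12*v^2 + 36*v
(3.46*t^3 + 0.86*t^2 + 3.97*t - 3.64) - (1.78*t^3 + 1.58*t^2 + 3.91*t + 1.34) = 1.68*t^3 - 0.72*t^2 + 0.0600000000000001*t - 4.98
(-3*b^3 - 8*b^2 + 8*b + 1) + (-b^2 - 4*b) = -3*b^3 - 9*b^2 + 4*b + 1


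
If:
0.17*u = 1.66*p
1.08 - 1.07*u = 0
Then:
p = 0.10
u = 1.01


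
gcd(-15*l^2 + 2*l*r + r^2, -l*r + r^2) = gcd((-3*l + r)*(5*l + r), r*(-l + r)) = 1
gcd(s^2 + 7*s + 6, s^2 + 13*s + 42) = s + 6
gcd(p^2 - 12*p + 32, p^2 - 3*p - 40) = p - 8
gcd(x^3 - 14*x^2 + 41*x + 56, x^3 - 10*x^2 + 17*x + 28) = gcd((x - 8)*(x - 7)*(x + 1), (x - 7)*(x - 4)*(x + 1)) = x^2 - 6*x - 7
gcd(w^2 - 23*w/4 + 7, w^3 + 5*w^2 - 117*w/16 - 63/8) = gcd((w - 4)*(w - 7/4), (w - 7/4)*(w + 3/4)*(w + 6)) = w - 7/4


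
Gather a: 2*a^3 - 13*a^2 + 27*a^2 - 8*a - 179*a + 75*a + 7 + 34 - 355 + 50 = 2*a^3 + 14*a^2 - 112*a - 264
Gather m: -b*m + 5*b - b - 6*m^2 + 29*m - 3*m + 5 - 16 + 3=4*b - 6*m^2 + m*(26 - b) - 8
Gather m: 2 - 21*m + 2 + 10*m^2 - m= 10*m^2 - 22*m + 4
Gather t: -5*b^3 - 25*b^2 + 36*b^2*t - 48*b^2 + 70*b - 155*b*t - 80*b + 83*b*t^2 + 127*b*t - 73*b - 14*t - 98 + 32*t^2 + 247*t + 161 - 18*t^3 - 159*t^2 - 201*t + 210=-5*b^3 - 73*b^2 - 83*b - 18*t^3 + t^2*(83*b - 127) + t*(36*b^2 - 28*b + 32) + 273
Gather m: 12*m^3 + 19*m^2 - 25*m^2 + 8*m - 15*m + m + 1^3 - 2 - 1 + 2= 12*m^3 - 6*m^2 - 6*m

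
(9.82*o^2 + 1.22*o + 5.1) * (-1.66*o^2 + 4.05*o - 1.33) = -16.3012*o^4 + 37.7458*o^3 - 16.5856*o^2 + 19.0324*o - 6.783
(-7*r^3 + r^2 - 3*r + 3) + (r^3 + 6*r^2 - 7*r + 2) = -6*r^3 + 7*r^2 - 10*r + 5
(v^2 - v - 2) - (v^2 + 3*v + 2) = -4*v - 4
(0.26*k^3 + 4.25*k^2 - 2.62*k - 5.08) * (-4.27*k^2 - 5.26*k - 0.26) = -1.1102*k^5 - 19.5151*k^4 - 11.2352*k^3 + 34.3678*k^2 + 27.402*k + 1.3208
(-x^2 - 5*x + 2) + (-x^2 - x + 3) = -2*x^2 - 6*x + 5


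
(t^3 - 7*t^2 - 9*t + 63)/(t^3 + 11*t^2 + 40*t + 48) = (t^2 - 10*t + 21)/(t^2 + 8*t + 16)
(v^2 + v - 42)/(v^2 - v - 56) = (v - 6)/(v - 8)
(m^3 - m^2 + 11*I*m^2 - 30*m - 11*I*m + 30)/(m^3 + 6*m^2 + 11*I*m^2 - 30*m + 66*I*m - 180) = (m - 1)/(m + 6)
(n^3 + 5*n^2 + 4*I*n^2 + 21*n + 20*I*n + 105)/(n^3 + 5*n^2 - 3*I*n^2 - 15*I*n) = (n + 7*I)/n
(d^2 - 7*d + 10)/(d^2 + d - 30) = (d - 2)/(d + 6)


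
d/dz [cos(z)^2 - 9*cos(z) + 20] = (9 - 2*cos(z))*sin(z)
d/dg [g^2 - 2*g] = 2*g - 2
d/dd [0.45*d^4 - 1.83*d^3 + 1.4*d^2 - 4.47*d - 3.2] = 1.8*d^3 - 5.49*d^2 + 2.8*d - 4.47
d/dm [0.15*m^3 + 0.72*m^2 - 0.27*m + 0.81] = 0.45*m^2 + 1.44*m - 0.27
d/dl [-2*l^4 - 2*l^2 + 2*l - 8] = -8*l^3 - 4*l + 2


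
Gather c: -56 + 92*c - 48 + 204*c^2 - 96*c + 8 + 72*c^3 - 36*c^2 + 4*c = 72*c^3 + 168*c^2 - 96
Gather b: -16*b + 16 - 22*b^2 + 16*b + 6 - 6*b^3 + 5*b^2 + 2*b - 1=-6*b^3 - 17*b^2 + 2*b + 21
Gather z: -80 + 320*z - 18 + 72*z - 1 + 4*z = 396*z - 99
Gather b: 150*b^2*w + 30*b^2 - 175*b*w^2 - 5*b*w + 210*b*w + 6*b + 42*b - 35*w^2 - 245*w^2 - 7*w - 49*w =b^2*(150*w + 30) + b*(-175*w^2 + 205*w + 48) - 280*w^2 - 56*w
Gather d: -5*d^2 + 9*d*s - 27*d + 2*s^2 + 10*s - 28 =-5*d^2 + d*(9*s - 27) + 2*s^2 + 10*s - 28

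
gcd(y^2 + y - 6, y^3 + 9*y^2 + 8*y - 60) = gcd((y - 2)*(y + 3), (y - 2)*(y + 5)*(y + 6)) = y - 2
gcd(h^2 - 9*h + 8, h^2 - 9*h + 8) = h^2 - 9*h + 8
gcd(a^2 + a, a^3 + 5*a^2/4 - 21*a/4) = a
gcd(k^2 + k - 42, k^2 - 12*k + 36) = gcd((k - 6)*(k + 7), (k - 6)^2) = k - 6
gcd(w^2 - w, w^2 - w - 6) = 1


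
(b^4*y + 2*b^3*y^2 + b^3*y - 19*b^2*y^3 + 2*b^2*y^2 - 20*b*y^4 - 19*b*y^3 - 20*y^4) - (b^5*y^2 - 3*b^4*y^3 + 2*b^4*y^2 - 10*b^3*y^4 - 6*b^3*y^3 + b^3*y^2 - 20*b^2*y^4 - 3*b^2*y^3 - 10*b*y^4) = -b^5*y^2 + 3*b^4*y^3 - 2*b^4*y^2 + b^4*y + 10*b^3*y^4 + 6*b^3*y^3 + b^3*y^2 + b^3*y + 20*b^2*y^4 - 16*b^2*y^3 + 2*b^2*y^2 - 10*b*y^4 - 19*b*y^3 - 20*y^4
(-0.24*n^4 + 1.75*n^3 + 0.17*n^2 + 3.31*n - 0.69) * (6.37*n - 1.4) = -1.5288*n^5 + 11.4835*n^4 - 1.3671*n^3 + 20.8467*n^2 - 9.0293*n + 0.966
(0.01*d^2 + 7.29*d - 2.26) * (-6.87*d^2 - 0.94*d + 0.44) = -0.0687*d^4 - 50.0917*d^3 + 8.678*d^2 + 5.332*d - 0.9944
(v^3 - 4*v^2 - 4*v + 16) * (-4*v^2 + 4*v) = -4*v^5 + 20*v^4 - 80*v^2 + 64*v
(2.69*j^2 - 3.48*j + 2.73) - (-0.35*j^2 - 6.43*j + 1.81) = 3.04*j^2 + 2.95*j + 0.92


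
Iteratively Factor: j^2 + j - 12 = (j - 3)*(j + 4)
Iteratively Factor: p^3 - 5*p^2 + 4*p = (p - 4)*(p^2 - p) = p*(p - 4)*(p - 1)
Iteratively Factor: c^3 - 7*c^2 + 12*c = (c - 4)*(c^2 - 3*c) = (c - 4)*(c - 3)*(c)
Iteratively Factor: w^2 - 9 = (w + 3)*(w - 3)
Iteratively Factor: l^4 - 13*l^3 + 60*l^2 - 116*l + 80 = (l - 4)*(l^3 - 9*l^2 + 24*l - 20) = (l - 5)*(l - 4)*(l^2 - 4*l + 4) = (l - 5)*(l - 4)*(l - 2)*(l - 2)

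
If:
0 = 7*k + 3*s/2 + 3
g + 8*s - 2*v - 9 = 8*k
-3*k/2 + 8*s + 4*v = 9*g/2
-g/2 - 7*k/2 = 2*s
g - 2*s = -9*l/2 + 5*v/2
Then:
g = 57/34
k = -129/238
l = 299/1428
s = 9/17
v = 297/476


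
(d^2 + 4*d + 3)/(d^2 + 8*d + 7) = (d + 3)/(d + 7)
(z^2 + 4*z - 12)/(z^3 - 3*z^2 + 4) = (z + 6)/(z^2 - z - 2)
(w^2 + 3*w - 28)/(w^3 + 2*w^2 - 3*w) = (w^2 + 3*w - 28)/(w*(w^2 + 2*w - 3))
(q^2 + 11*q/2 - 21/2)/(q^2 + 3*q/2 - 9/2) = (q + 7)/(q + 3)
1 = 1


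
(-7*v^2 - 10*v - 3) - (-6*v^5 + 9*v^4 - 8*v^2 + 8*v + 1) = 6*v^5 - 9*v^4 + v^2 - 18*v - 4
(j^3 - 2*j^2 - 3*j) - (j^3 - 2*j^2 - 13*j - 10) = 10*j + 10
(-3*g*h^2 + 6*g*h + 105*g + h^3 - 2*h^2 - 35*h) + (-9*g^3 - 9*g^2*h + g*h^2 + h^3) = -9*g^3 - 9*g^2*h - 2*g*h^2 + 6*g*h + 105*g + 2*h^3 - 2*h^2 - 35*h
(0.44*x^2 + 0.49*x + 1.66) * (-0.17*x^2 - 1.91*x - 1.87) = -0.0748*x^4 - 0.9237*x^3 - 2.0409*x^2 - 4.0869*x - 3.1042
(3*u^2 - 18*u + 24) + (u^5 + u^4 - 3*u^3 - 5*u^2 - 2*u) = u^5 + u^4 - 3*u^3 - 2*u^2 - 20*u + 24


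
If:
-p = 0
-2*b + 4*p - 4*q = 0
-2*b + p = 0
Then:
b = 0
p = 0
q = 0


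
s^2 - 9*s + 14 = (s - 7)*(s - 2)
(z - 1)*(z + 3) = z^2 + 2*z - 3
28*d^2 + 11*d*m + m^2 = (4*d + m)*(7*d + m)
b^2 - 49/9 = (b - 7/3)*(b + 7/3)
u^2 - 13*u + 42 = (u - 7)*(u - 6)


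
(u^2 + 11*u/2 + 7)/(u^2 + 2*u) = (u + 7/2)/u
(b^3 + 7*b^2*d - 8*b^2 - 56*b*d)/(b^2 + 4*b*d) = (b^2 + 7*b*d - 8*b - 56*d)/(b + 4*d)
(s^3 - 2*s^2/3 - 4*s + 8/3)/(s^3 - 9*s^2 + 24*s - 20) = (3*s^2 + 4*s - 4)/(3*(s^2 - 7*s + 10))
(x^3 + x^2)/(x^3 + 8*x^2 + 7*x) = x/(x + 7)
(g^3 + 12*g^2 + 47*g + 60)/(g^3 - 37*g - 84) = (g + 5)/(g - 7)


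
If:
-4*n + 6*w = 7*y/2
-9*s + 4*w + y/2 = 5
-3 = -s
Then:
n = 12 - 17*y/16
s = 3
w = 8 - y/8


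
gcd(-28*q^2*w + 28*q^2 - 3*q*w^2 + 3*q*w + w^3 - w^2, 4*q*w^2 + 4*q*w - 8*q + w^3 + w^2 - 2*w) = 4*q*w - 4*q + w^2 - w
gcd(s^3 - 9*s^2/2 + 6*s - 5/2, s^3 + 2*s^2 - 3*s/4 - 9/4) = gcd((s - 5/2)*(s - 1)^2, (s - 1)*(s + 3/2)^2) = s - 1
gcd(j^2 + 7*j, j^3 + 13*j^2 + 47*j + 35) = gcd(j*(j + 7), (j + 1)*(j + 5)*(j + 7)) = j + 7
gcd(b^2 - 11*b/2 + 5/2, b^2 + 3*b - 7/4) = b - 1/2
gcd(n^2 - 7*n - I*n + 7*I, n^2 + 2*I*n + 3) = n - I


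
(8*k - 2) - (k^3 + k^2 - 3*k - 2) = -k^3 - k^2 + 11*k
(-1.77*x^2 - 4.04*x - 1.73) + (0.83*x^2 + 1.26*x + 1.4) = -0.94*x^2 - 2.78*x - 0.33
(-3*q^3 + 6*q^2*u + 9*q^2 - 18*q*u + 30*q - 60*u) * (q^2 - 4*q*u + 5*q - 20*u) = -3*q^5 + 18*q^4*u - 6*q^4 - 24*q^3*u^2 + 36*q^3*u + 75*q^3 - 48*q^2*u^2 - 450*q^2*u + 150*q^2 + 600*q*u^2 - 900*q*u + 1200*u^2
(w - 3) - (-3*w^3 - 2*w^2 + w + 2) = 3*w^3 + 2*w^2 - 5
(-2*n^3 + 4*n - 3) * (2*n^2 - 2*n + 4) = -4*n^5 + 4*n^4 - 14*n^2 + 22*n - 12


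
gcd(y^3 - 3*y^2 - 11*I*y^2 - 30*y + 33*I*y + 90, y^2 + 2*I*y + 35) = y - 5*I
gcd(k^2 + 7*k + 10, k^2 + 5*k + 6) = k + 2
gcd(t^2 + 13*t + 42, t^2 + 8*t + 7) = t + 7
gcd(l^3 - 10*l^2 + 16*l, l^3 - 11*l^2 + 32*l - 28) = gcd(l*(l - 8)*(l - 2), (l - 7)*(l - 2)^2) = l - 2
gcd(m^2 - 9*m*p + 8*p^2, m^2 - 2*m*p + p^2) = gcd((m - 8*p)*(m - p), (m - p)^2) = -m + p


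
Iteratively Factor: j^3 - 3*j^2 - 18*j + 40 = (j - 2)*(j^2 - j - 20) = (j - 2)*(j + 4)*(j - 5)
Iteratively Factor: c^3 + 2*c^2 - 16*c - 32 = (c + 2)*(c^2 - 16) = (c + 2)*(c + 4)*(c - 4)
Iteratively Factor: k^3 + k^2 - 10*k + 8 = (k - 2)*(k^2 + 3*k - 4) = (k - 2)*(k + 4)*(k - 1)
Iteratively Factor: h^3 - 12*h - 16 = (h - 4)*(h^2 + 4*h + 4) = (h - 4)*(h + 2)*(h + 2)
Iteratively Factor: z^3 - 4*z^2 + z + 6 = (z + 1)*(z^2 - 5*z + 6) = (z - 2)*(z + 1)*(z - 3)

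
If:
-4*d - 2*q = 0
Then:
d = -q/2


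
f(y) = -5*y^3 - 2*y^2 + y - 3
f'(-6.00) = -515.00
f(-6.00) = 999.00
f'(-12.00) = -2111.00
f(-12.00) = 8337.00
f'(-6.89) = -683.52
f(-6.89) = 1530.58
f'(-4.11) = -235.94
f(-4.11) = 306.24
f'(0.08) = 0.58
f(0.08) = -2.94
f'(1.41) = -34.46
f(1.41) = -19.58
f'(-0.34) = 0.63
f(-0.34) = -3.37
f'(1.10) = -21.55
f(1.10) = -10.98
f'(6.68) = -695.06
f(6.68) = -1575.95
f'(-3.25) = -144.44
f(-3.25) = 144.27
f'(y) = -15*y^2 - 4*y + 1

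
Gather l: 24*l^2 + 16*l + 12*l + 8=24*l^2 + 28*l + 8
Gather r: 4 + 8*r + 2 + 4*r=12*r + 6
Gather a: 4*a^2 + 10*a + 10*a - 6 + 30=4*a^2 + 20*a + 24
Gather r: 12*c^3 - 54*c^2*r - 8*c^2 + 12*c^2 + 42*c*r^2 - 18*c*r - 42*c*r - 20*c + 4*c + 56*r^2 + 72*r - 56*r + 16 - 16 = 12*c^3 + 4*c^2 - 16*c + r^2*(42*c + 56) + r*(-54*c^2 - 60*c + 16)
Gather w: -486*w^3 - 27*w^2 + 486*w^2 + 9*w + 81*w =-486*w^3 + 459*w^2 + 90*w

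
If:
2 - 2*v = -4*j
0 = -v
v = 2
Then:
No Solution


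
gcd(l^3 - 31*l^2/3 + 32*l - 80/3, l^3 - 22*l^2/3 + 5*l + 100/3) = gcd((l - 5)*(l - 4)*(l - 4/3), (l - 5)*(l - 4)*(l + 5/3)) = l^2 - 9*l + 20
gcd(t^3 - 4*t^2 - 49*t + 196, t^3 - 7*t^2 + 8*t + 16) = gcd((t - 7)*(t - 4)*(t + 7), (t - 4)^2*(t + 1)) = t - 4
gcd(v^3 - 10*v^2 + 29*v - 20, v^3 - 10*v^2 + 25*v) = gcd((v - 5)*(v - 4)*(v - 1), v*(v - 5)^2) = v - 5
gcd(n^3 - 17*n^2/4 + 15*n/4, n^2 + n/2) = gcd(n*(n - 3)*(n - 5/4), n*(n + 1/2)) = n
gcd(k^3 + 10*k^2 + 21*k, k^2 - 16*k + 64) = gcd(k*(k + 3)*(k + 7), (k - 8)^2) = 1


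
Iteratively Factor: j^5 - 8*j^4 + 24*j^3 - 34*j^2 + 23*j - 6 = (j - 1)*(j^4 - 7*j^3 + 17*j^2 - 17*j + 6) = (j - 3)*(j - 1)*(j^3 - 4*j^2 + 5*j - 2) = (j - 3)*(j - 1)^2*(j^2 - 3*j + 2) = (j - 3)*(j - 1)^3*(j - 2)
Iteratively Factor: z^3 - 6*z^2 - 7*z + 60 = (z - 5)*(z^2 - z - 12) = (z - 5)*(z + 3)*(z - 4)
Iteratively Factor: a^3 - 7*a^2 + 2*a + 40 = (a + 2)*(a^2 - 9*a + 20) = (a - 5)*(a + 2)*(a - 4)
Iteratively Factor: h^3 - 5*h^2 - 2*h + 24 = (h - 4)*(h^2 - h - 6) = (h - 4)*(h - 3)*(h + 2)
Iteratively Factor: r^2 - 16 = (r + 4)*(r - 4)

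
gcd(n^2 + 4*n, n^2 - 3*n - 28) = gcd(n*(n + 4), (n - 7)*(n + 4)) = n + 4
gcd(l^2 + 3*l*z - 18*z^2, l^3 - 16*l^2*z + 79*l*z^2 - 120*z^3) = -l + 3*z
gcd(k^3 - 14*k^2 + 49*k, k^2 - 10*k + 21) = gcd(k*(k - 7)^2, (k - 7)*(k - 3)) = k - 7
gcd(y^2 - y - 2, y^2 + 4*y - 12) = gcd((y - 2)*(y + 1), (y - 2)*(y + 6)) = y - 2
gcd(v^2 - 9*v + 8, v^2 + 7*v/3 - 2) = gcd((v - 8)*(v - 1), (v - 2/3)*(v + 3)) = 1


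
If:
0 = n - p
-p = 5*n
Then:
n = 0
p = 0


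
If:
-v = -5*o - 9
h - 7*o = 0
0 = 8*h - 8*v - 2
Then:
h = 259/8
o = 37/8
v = 257/8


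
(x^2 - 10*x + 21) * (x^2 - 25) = x^4 - 10*x^3 - 4*x^2 + 250*x - 525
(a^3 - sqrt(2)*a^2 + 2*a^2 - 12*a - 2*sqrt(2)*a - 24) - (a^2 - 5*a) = a^3 - sqrt(2)*a^2 + a^2 - 7*a - 2*sqrt(2)*a - 24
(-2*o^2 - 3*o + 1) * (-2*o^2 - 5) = 4*o^4 + 6*o^3 + 8*o^2 + 15*o - 5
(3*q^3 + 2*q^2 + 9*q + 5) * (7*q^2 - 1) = 21*q^5 + 14*q^4 + 60*q^3 + 33*q^2 - 9*q - 5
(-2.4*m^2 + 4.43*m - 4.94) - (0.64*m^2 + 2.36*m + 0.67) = -3.04*m^2 + 2.07*m - 5.61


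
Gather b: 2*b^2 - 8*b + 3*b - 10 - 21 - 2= 2*b^2 - 5*b - 33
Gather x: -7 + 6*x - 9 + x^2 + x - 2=x^2 + 7*x - 18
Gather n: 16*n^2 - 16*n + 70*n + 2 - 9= 16*n^2 + 54*n - 7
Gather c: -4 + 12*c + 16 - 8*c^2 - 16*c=-8*c^2 - 4*c + 12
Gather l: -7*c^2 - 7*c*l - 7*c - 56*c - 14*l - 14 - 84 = -7*c^2 - 63*c + l*(-7*c - 14) - 98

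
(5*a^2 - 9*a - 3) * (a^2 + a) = 5*a^4 - 4*a^3 - 12*a^2 - 3*a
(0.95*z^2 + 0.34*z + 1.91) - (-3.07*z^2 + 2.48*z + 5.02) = 4.02*z^2 - 2.14*z - 3.11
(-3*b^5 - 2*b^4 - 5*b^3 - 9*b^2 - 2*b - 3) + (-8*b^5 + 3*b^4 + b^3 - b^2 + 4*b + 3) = -11*b^5 + b^4 - 4*b^3 - 10*b^2 + 2*b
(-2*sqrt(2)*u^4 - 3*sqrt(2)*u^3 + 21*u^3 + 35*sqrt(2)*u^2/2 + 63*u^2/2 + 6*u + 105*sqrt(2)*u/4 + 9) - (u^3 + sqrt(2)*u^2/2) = -2*sqrt(2)*u^4 - 3*sqrt(2)*u^3 + 20*u^3 + 17*sqrt(2)*u^2 + 63*u^2/2 + 6*u + 105*sqrt(2)*u/4 + 9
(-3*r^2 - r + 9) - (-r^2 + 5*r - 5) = -2*r^2 - 6*r + 14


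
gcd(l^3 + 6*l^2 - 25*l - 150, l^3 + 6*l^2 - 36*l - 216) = l + 6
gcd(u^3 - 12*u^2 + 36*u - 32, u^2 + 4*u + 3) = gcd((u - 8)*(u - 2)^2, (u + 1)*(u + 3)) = 1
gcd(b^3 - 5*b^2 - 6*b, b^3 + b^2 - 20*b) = b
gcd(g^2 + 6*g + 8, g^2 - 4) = g + 2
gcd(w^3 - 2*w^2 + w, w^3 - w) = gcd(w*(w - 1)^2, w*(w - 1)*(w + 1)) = w^2 - w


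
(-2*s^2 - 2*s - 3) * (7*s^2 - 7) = -14*s^4 - 14*s^3 - 7*s^2 + 14*s + 21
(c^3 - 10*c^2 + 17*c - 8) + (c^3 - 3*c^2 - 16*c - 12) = 2*c^3 - 13*c^2 + c - 20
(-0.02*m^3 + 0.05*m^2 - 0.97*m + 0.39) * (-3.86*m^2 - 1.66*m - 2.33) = 0.0772*m^5 - 0.1598*m^4 + 3.7078*m^3 - 0.0117000000000003*m^2 + 1.6127*m - 0.9087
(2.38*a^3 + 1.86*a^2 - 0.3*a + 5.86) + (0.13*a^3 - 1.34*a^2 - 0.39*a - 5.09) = 2.51*a^3 + 0.52*a^2 - 0.69*a + 0.77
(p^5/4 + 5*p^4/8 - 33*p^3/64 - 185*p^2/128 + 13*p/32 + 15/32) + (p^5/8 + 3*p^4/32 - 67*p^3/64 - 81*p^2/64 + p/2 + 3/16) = 3*p^5/8 + 23*p^4/32 - 25*p^3/16 - 347*p^2/128 + 29*p/32 + 21/32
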